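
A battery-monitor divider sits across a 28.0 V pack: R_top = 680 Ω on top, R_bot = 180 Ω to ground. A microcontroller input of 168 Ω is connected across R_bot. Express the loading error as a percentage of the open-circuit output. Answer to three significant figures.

45.9 %

The divider's output (Thévenin) resistance is R_top‖R_bot = 142.3 Ω.
Fractional drop under load = R_th/(R_th + R_L) = 142.3 / (142.3 + 168) = 0.4586.
So the output falls by 45.9 %.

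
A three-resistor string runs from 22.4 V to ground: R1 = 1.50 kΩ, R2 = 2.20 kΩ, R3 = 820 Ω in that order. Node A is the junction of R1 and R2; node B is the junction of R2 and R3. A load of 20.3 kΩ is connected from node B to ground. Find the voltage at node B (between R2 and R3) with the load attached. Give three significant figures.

V ≈ 3.93 V

At node B, R3 is in parallel with the load: R3‖R_L = 788.2 Ω.
Below node A the resistance is R2 + (R3‖R_L) = 2988 Ω, so V_A = 22.4 × 2988/4488 = 14.91 V.
Then V_B = V_A × (R3‖R_L)/(R2 + R3‖R_L) = 14.91 × 788.2/2988 = 3.93 V.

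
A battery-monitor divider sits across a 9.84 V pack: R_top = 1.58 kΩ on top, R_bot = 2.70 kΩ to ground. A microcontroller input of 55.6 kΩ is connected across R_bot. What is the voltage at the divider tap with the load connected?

The load sits in parallel with R_bot: R_bot‖R_L = (2.70 × 55.6) / (2.70 + 55.6) = 2.575 kΩ.
V_out = 9.84 × 2.575 / (1.58 + 2.575) = 9.84 × 2.575/4.155 = 6.10 V.

V_out ≈ 6.10 V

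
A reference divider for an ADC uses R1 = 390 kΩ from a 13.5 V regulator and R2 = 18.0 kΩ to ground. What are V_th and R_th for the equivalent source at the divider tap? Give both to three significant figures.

V_th = 0.596 V, R_th = 17.2 kΩ

V_th is the open-circuit tap voltage: 13.5 × 18.0/(390 + 18.0) = 0.596 V.
With the supply zeroed, R1 and R2 appear in parallel from the tap: R_th = R1‖R2 = (390 × 18.0)/408.0 = 17.2 kΩ.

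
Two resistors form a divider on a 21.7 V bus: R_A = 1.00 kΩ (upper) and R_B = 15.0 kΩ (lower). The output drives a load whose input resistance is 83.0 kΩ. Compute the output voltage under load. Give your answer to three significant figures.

The load sits in parallel with R_B: R_B‖R_L = (15.0 × 83.0) / (15.0 + 83.0) = 12.70 kΩ.
V_out = 21.7 × 12.70 / (1.00 + 12.70) = 21.7 × 12.70/13.70 = 20.1 V.
(Unloaded it would have been 20.3 V.)

V_out ≈ 20.1 V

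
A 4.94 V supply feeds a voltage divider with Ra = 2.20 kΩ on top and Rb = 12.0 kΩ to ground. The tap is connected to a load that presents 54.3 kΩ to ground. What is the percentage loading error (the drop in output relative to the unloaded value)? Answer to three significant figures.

3.31 %

The divider's output (Thévenin) resistance is Ra‖Rb = 1.859 kΩ.
Fractional drop under load = R_th/(R_th + R_L) = 1.859 / (1.859 + 54.3) = 0.03311.
So the output falls by 3.31 %.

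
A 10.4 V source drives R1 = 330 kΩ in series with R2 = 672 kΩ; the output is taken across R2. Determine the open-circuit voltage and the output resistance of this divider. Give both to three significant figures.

V_th is the open-circuit tap voltage: 10.4 × 672/(330 + 672) = 6.97 V.
With the supply zeroed, R1 and R2 appear in parallel from the tap: R_th = R1‖R2 = (330 × 672)/1002 = 221 kΩ.

V_th = 6.97 V, R_th = 221 kΩ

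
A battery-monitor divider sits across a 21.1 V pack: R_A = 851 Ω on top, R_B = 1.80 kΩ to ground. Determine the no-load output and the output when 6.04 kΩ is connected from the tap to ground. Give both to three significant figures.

Unloaded: 14.3 V; loaded: 13.1 V

Open-circuit: V = 21.1 × 1800/(851 + 1800) = 14.3 V.
With the load, R_B becomes R_B‖R_L = 1387 Ω, so V = 21.1 × 1387/2238 = 13.1 V.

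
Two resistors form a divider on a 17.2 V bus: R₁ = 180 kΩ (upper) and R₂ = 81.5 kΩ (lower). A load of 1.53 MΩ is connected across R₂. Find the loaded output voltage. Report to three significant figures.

The load sits in parallel with R₂: R₂‖R_L = (81.5 × 1530) / (81.5 + 1530) = 77.38 kΩ.
V_out = 17.2 × 77.38 / (180 + 77.38) = 17.2 × 77.38/257.4 = 5.17 V.

V_out ≈ 5.17 V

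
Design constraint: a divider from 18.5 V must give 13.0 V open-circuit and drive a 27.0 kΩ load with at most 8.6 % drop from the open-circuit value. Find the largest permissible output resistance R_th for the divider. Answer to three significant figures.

R_th ≤ 2.54 kΩ

Loading drop = R_th/(R_th + R_L) ≤ 0.0860, so R_th ≤ R_L · ε/(1−ε) = 27.0 kΩ × 0.0860/0.9140 = 2.54 kΩ.
(Any R1, R2 with R2/(R1+R2) = 0.703 and R1‖R2 ≤ 2.54 kΩ will meet the spec.)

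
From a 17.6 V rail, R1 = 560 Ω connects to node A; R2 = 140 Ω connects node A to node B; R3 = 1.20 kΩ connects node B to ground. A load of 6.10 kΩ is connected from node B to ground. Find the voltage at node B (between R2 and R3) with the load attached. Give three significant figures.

V ≈ 10.4 V

At node B, R3 is in parallel with the load: R3‖R_L = 1003 Ω.
Below node A the resistance is R2 + (R3‖R_L) = 1143 Ω, so V_A = 17.6 × 1143/1703 = 11.81 V.
Then V_B = V_A × (R3‖R_L)/(R2 + R3‖R_L) = 11.81 × 1003/1143 = 10.4 V.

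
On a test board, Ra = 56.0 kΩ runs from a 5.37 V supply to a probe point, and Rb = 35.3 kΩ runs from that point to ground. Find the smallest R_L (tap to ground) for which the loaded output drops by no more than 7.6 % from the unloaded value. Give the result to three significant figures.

R_L(min) ≈ 263 kΩ

Output resistance R_th = Ra‖Rb = (56.0 × 35.3)/91.30 = 21.65 kΩ.
The fractional drop is R_th/(R_th + R_L); requiring this ≤ 0.0760 gives R_L ≥ R_th(1/0.0760 − 1) = 21.65 × 12.16 = 263 kΩ.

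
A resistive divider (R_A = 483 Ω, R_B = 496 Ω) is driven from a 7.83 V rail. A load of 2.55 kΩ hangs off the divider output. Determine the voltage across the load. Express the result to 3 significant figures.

The load sits in parallel with R_B: R_B‖R_L = (496 × 2550) / (496 + 2550) = 415.2 Ω.
V_out = 7.83 × 415.2 / (483 + 415.2) = 7.83 × 415.2/898.2 = 3.62 V.

V_out ≈ 3.62 V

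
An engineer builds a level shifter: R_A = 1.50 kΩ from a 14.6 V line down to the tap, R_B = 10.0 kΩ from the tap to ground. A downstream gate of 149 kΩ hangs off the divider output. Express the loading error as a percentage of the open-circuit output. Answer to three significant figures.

0.868 %

The divider's output (Thévenin) resistance is R_A‖R_B = 1.304 kΩ.
Fractional drop under load = R_th/(R_th + R_L) = 1.304 / (1.304 + 149) = 0.008678.
So the output falls by 0.868 %.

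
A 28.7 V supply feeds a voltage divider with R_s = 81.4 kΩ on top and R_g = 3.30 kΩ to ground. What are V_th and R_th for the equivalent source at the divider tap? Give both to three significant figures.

V_th is the open-circuit tap voltage: 28.7 × 3.30/(81.4 + 3.30) = 1.12 V.
With the supply zeroed, R_s and R_g appear in parallel from the tap: R_th = R_s‖R_g = (81.4 × 3.30)/84.70 = 3.17 kΩ.

V_th = 1.12 V, R_th = 3.17 kΩ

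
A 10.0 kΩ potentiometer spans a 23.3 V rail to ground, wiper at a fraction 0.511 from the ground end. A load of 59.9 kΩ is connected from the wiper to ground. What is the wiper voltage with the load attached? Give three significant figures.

V ≈ 11.4 V

The wiper splits the pot into (1−α)R = 4.890 kΩ above and αR = 5.110 kΩ below.
Lower section ‖ load = 4.708 kΩ.
V_wiper = 23.3 × 4.708/(4.890 + 4.708) = 11.4 V.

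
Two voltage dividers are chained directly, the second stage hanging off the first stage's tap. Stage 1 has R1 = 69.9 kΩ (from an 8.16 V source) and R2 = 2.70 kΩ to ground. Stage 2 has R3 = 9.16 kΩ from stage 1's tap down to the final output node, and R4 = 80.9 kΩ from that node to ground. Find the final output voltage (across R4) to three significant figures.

Stage 2 presents R3+R4 = 90.06 kΩ as a load on stage 1's tap.
Stage 1's lower leg becomes R2‖(R3+R4) = 2.621 kΩ, so V_mid = 8.16 × 2.621/72.52 = 0.2950 V.
Stage 2 is itself unloaded: V_out = V_mid × R4/(R3+R4) = 0.2950 × 80.9/90.06 = 0.265 V.

V_out ≈ 0.265 V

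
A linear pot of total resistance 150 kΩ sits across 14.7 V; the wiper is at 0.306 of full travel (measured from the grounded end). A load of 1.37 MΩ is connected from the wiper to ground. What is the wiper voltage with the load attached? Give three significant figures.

The wiper splits the pot into (1−α)R = 104.1 kΩ above and αR = 45.90 kΩ below.
Lower section ‖ load = 44.41 kΩ.
V_wiper = 14.7 × 44.41/(104.1 + 44.41) = 4.40 V.

V ≈ 4.40 V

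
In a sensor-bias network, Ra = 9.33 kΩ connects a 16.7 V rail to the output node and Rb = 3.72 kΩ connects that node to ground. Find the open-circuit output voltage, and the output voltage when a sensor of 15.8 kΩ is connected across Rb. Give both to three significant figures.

Unloaded: 4.76 V; loaded: 4.07 V

Open-circuit: V = 16.7 × 3.72/(9.33 + 3.72) = 4.76 V.
With the load, Rb becomes Rb‖R_L = 3.011 kΩ, so V = 16.7 × 3.011/12.34 = 4.07 V.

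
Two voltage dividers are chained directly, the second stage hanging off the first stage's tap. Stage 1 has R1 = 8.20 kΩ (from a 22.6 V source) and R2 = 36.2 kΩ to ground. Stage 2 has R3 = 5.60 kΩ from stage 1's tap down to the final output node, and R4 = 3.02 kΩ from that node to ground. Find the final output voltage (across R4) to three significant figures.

V_out ≈ 3.64 V

Stage 2 presents R3+R4 = 8.620 kΩ as a load on stage 1's tap.
Stage 1's lower leg becomes R2‖(R3+R4) = 6.962 kΩ, so V_mid = 22.6 × 6.962/15.16 = 10.38 V.
Stage 2 is itself unloaded: V_out = V_mid × R4/(R3+R4) = 10.38 × 3.02/8.620 = 3.64 V.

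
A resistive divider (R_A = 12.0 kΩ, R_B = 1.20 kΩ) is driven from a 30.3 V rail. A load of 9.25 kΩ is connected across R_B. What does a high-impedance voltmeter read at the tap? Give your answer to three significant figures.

The load sits in parallel with R_B: R_B‖R_L = (1.20 × 9.25) / (1.20 + 9.25) = 1.062 kΩ.
V_out = 30.3 × 1.062 / (12.0 + 1.062) = 30.3 × 1.062/13.06 = 2.46 V.

V_out ≈ 2.46 V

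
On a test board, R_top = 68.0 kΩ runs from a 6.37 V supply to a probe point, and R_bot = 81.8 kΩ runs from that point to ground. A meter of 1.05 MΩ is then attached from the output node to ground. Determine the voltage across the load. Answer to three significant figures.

The load sits in parallel with R_bot: R_bot‖R_L = (81.8 × 1050) / (81.8 + 1050) = 75.89 kΩ.
V_out = 6.37 × 75.89 / (68.0 + 75.89) = 6.37 × 75.89/143.9 = 3.36 V.

V_out ≈ 3.36 V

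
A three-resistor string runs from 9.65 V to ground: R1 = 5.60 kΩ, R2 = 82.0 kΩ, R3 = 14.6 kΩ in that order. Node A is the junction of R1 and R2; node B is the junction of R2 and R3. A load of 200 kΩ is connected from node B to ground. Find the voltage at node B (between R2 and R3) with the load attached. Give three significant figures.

At node B, R3 is in parallel with the load: R3‖R_L = 13.61 kΩ.
Below node A the resistance is R2 + (R3‖R_L) = 95.61 kΩ, so V_A = 9.65 × 95.61/101.2 = 9.116 V.
Then V_B = V_A × (R3‖R_L)/(R2 + R3‖R_L) = 9.116 × 13.61/95.61 = 1.30 V.

V ≈ 1.30 V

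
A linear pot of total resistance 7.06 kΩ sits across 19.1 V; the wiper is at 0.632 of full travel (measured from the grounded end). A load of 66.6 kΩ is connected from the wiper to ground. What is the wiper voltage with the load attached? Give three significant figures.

V ≈ 11.8 V

The wiper splits the pot into (1−α)R = 2.598 kΩ above and αR = 4.462 kΩ below.
Lower section ‖ load = 4.182 kΩ.
V_wiper = 19.1 × 4.182/(2.598 + 4.182) = 11.8 V.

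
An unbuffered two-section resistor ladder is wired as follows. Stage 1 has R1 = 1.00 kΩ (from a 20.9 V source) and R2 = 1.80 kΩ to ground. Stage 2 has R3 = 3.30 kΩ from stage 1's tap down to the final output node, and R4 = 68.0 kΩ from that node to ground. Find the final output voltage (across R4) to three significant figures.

Stage 2 presents R3+R4 = 71.30 kΩ as a load on stage 1's tap.
Stage 1's lower leg becomes R2‖(R3+R4) = 1.756 kΩ, so V_mid = 20.9 × 1.756/2.756 = 13.32 V.
Stage 2 is itself unloaded: V_out = V_mid × R4/(R3+R4) = 13.32 × 68.0/71.30 = 12.7 V.

V_out ≈ 12.7 V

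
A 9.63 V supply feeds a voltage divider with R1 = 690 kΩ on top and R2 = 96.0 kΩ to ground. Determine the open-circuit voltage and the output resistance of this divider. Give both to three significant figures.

V_th = 1.18 V, R_th = 84.3 kΩ

V_th is the open-circuit tap voltage: 9.63 × 96.0/(690 + 96.0) = 1.18 V.
With the supply zeroed, R1 and R2 appear in parallel from the tap: R_th = R1‖R2 = (690 × 96.0)/786.0 = 84.3 kΩ.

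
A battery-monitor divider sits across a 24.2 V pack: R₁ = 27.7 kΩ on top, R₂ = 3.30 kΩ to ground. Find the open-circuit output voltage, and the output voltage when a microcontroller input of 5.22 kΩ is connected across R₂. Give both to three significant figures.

Unloaded: 2.58 V; loaded: 1.65 V

Open-circuit: V = 24.2 × 3.30/(27.7 + 3.30) = 2.58 V.
With the load, R₂ becomes R₂‖R_L = 2.022 kΩ, so V = 24.2 × 2.022/29.72 = 1.65 V.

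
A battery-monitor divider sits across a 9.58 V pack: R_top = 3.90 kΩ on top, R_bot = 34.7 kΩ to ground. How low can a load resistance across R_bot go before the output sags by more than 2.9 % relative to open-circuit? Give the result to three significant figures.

Output resistance R_th = R_top‖R_bot = (3.90 × 34.7)/38.60 = 3.506 kΩ.
The fractional drop is R_th/(R_th + R_L); requiring this ≤ 0.0290 gives R_L ≥ R_th(1/0.0290 − 1) = 3.506 × 33.48 = 117 kΩ.

R_L(min) ≈ 117 kΩ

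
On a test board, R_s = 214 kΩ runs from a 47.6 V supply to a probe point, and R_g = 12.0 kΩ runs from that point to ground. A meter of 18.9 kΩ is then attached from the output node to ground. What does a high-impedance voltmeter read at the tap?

V_out ≈ 1.58 V

The load sits in parallel with R_g: R_g‖R_L = (12.0 × 18.9) / (12.0 + 18.9) = 7.340 kΩ.
V_out = 47.6 × 7.340 / (214 + 7.340) = 47.6 × 7.340/221.3 = 1.58 V.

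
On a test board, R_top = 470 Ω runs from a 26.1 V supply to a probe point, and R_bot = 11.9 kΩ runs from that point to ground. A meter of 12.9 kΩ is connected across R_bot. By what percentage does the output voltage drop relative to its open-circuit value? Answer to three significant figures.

The divider's output (Thévenin) resistance is R_top‖R_bot = 452.1 Ω.
Fractional drop under load = R_th/(R_th + R_L) = 452.1 / (452.1 + 12900) = 0.03386.
So the output falls by 3.39 %.

3.39 %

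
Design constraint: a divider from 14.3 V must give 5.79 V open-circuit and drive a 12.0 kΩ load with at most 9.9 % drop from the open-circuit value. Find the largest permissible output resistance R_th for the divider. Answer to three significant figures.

Loading drop = R_th/(R_th + R_L) ≤ 0.0990, so R_th ≤ R_L · ε/(1−ε) = 12.0 kΩ × 0.0990/0.9010 = 1.32 kΩ.
(Any R1, R2 with R2/(R1+R2) = 0.405 and R1‖R2 ≤ 1.32 kΩ will meet the spec.)

R_th ≤ 1.32 kΩ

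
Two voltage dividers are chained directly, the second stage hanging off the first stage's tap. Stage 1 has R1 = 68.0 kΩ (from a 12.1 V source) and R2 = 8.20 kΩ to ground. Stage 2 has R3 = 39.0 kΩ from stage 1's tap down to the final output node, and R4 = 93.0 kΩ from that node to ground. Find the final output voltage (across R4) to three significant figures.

V_out ≈ 0.869 V

Stage 2 presents R3+R4 = 132.0 kΩ as a load on stage 1's tap.
Stage 1's lower leg becomes R2‖(R3+R4) = 7.720 kΩ, so V_mid = 12.1 × 7.720/75.72 = 1.234 V.
Stage 2 is itself unloaded: V_out = V_mid × R4/(R3+R4) = 1.234 × 93.0/132.0 = 0.869 V.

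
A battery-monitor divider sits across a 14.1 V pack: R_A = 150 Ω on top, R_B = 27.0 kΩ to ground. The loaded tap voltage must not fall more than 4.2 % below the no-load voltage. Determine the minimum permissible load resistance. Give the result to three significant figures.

R_L(min) ≈ 3.40 kΩ

Output resistance R_th = R_A‖R_B = (150 × 27000)/27150 = 149.2 Ω.
The fractional drop is R_th/(R_th + R_L); requiring this ≤ 0.0420 gives R_L ≥ R_th(1/0.0420 − 1) = 149.2 × 22.81 = 3.40 kΩ.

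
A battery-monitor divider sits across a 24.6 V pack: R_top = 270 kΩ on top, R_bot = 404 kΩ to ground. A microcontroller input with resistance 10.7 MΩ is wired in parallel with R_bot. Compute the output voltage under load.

V_out ≈ 14.5 V

The load sits in parallel with R_bot: R_bot‖R_L = (404 × 10700) / (404 + 10700) = 389.3 kΩ.
V_out = 24.6 × 389.3 / (270 + 389.3) = 24.6 × 389.3/659.3 = 14.5 V.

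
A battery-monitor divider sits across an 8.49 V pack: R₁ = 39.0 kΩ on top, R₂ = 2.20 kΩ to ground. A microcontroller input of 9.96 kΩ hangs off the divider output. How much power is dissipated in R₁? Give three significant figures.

P ≈ 1.69 mW

Total resistance from the source is R₁ + (R₂‖R_L) = 40.80 kΩ, so I = 8.49/40.80 kΩ = 0.2081 mA.
P = I²·R₁ = (0.2081 mA)² × 39.0 kΩ = 1.69 mW.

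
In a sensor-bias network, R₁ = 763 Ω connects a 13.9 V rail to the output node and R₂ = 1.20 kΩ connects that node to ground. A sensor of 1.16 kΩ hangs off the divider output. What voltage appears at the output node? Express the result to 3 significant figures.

The load sits in parallel with R₂: R₂‖R_L = (1200 × 1160) / (1200 + 1160) = 589.8 Ω.
V_out = 13.9 × 589.8 / (763 + 589.8) = 13.9 × 589.8/1353 = 6.06 V.
(Unloaded it would have been 8.50 V.)

V_out ≈ 6.06 V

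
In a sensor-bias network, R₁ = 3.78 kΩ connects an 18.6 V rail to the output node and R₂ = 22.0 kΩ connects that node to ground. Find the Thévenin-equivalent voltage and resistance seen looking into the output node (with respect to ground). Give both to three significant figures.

V_th = 15.9 V, R_th = 3.23 kΩ

V_th is the open-circuit tap voltage: 18.6 × 22.0/(3.78 + 22.0) = 15.9 V.
With the supply zeroed, R₁ and R₂ appear in parallel from the tap: R_th = R₁‖R₂ = (3.78 × 22.0)/25.78 = 3.23 kΩ.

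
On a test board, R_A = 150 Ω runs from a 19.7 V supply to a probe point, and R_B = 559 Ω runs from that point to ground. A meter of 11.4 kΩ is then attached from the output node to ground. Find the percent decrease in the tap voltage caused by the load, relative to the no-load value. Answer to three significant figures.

The divider's output (Thévenin) resistance is R_A‖R_B = 118.3 Ω.
Fractional drop under load = R_th/(R_th + R_L) = 118.3 / (118.3 + 11400) = 0.01027.
So the output falls by 1.03 %.

1.03 %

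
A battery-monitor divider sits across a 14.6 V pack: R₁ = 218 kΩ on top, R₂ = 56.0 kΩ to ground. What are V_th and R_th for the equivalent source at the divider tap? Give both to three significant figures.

V_th is the open-circuit tap voltage: 14.6 × 56.0/(218 + 56.0) = 2.98 V.
With the supply zeroed, R₁ and R₂ appear in parallel from the tap: R_th = R₁‖R₂ = (218 × 56.0)/274.0 = 44.6 kΩ.

V_th = 2.98 V, R_th = 44.6 kΩ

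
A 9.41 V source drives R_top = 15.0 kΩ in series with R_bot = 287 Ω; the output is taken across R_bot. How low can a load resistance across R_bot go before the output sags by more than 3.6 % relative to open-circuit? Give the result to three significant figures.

Output resistance R_th = R_top‖R_bot = (15000 × 287)/15290 = 281.6 Ω.
The fractional drop is R_th/(R_th + R_L); requiring this ≤ 0.0360 gives R_L ≥ R_th(1/0.0360 − 1) = 281.6 × 26.78 = 7.54 kΩ.

R_L(min) ≈ 7.54 kΩ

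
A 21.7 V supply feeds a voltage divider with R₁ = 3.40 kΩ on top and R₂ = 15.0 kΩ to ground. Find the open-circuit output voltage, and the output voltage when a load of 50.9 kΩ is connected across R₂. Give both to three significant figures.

Unloaded: 17.7 V; loaded: 16.8 V

Open-circuit: V = 21.7 × 15.0/(3.40 + 15.0) = 17.7 V.
With the load, R₂ becomes R₂‖R_L = 11.59 kΩ, so V = 21.7 × 11.59/14.99 = 16.8 V.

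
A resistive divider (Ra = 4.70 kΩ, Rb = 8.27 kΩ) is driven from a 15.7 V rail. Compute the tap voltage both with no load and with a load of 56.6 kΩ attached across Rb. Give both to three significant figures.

Open-circuit: V = 15.7 × 8.27/(4.70 + 8.27) = 10.0 V.
With the load, Rb becomes Rb‖R_L = 7.216 kΩ, so V = 15.7 × 7.216/11.92 = 9.51 V.

Unloaded: 10.0 V; loaded: 9.51 V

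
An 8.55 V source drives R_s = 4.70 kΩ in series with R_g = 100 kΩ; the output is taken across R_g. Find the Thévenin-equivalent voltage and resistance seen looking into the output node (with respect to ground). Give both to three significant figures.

V_th = 8.17 V, R_th = 4.49 kΩ

V_th is the open-circuit tap voltage: 8.55 × 100/(4.70 + 100) = 8.17 V.
With the supply zeroed, R_s and R_g appear in parallel from the tap: R_th = R_s‖R_g = (4.70 × 100)/104.7 = 4.49 kΩ.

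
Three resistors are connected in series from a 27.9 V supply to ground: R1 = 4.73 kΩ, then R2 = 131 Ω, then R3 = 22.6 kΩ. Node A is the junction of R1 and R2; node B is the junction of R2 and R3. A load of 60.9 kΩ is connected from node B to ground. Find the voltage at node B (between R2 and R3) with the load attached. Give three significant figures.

V ≈ 21.5 V

At node B, R3 is in parallel with the load: R3‖R_L = 16480 Ω.
Below node A the resistance is R2 + (R3‖R_L) = 16610 Ω, so V_A = 27.9 × 16610/21340 = 21.72 V.
Then V_B = V_A × (R3‖R_L)/(R2 + R3‖R_L) = 21.72 × 16480/16610 = 21.5 V.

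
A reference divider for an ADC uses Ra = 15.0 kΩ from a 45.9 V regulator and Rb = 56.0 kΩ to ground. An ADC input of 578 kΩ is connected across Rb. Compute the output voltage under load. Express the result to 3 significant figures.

The load sits in parallel with Rb: Rb‖R_L = (56.0 × 578) / (56.0 + 578) = 51.05 kΩ.
V_out = 45.9 × 51.05 / (15.0 + 51.05) = 45.9 × 51.05/66.05 = 35.5 V.

V_out ≈ 35.5 V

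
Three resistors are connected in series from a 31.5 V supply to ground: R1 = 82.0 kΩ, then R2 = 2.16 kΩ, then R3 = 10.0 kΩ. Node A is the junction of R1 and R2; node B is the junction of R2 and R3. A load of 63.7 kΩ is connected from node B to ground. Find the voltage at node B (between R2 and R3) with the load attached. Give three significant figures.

V ≈ 2.93 V

At node B, R3 is in parallel with the load: R3‖R_L = 8.643 kΩ.
Below node A the resistance is R2 + (R3‖R_L) = 10.80 kΩ, so V_A = 31.5 × 10.80/92.80 = 3.667 V.
Then V_B = V_A × (R3‖R_L)/(R2 + R3‖R_L) = 3.667 × 8.643/10.80 = 2.93 V.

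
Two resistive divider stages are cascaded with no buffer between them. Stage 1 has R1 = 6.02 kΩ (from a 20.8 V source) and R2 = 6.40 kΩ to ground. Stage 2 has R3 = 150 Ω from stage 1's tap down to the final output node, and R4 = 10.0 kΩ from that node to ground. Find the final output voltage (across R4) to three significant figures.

V_out ≈ 8.09 V

Stage 2 presents R3+R4 = 10150 Ω as a load on stage 1's tap.
Stage 1's lower leg becomes R2‖(R3+R4) = 3925 Ω, so V_mid = 20.8 × 3925/9945 = 8.209 V.
Stage 2 is itself unloaded: V_out = V_mid × R4/(R3+R4) = 8.209 × 10000/10150 = 8.09 V.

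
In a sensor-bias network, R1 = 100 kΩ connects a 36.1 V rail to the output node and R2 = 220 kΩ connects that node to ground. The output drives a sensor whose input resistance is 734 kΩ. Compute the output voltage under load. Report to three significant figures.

The load sits in parallel with R2: R2‖R_L = (220 × 734) / (220 + 734) = 169.3 kΩ.
V_out = 36.1 × 169.3 / (100 + 169.3) = 36.1 × 169.3/269.3 = 22.7 V.

V_out ≈ 22.7 V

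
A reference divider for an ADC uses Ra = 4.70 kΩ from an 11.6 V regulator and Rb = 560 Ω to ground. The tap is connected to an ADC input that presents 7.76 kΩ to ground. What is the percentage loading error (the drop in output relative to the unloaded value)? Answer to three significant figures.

The divider's output (Thévenin) resistance is Ra‖Rb = 500.4 Ω.
Fractional drop under load = R_th/(R_th + R_L) = 500.4 / (500.4 + 7760) = 0.06058.
So the output falls by 6.06 %.

6.06 %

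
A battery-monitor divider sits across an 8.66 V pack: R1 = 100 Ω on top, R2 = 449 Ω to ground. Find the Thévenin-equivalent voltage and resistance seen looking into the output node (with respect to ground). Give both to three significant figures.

V_th is the open-circuit tap voltage: 8.66 × 449/(100 + 449) = 7.08 V.
With the supply zeroed, R1 and R2 appear in parallel from the tap: R_th = R1‖R2 = (100 × 449)/549.0 = 81.8 Ω.

V_th = 7.08 V, R_th = 81.8 Ω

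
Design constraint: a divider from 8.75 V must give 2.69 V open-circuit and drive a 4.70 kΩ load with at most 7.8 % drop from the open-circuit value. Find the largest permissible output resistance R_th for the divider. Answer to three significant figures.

R_th ≤ 398 Ω

Loading drop = R_th/(R_th + R_L) ≤ 0.0780, so R_th ≤ R_L · ε/(1−ε) = 4.70 kΩ × 0.0780/0.9220 = 398 Ω.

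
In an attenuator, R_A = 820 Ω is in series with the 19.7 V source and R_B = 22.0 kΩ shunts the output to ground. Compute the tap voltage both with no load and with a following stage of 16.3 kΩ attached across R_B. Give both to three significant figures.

Open-circuit: V = 19.7 × 22000/(820 + 22000) = 19.0 V.
With the load, R_B becomes R_B‖R_L = 9363 Ω, so V = 19.7 × 9363/10180 = 18.1 V.

Unloaded: 19.0 V; loaded: 18.1 V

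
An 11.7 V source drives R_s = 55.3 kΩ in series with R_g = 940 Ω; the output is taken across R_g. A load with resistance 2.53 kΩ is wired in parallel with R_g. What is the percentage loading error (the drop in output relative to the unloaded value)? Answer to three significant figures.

26.8 %

The divider's output (Thévenin) resistance is R_s‖R_g = 924.3 Ω.
Fractional drop under load = R_th/(R_th + R_L) = 924.3 / (924.3 + 2530) = 0.2676.
So the output falls by 26.8 %.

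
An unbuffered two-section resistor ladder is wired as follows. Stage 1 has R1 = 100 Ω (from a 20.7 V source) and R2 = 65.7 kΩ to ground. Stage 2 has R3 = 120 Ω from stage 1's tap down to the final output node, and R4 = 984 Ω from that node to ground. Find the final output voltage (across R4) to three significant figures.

Stage 2 presents R3+R4 = 1104 Ω as a load on stage 1's tap.
Stage 1's lower leg becomes R2‖(R3+R4) = 1086 Ω, so V_mid = 20.7 × 1086/1186 = 18.95 V.
Stage 2 is itself unloaded: V_out = V_mid × R4/(R3+R4) = 18.95 × 984/1104 = 16.9 V.

V_out ≈ 16.9 V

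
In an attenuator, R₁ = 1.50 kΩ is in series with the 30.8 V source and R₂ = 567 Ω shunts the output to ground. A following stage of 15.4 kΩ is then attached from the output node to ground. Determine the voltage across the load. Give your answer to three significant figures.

V_out ≈ 8.23 V

The load sits in parallel with R₂: R₂‖R_L = (567 × 15400) / (567 + 15400) = 546.9 Ω.
V_out = 30.8 × 546.9 / (1500 + 546.9) = 30.8 × 546.9/2047 = 8.23 V.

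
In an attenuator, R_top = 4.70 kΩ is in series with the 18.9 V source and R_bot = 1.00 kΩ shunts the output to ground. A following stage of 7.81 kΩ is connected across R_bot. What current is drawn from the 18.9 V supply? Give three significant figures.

R_bot‖R_L = 0.8865 kΩ, so the source sees R_top + R_bot‖R_L = 5.586 kΩ.
I = 18.9 V / 5.586 kΩ = 3.38 mA.

I ≈ 3.38 mA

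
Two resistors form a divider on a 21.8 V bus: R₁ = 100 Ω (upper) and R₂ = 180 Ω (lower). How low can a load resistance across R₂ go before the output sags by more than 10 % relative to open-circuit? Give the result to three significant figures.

Output resistance R_th = R₁‖R₂ = (100 × 180)/280.0 = 64.29 Ω.
The fractional drop is R_th/(R_th + R_L); requiring this ≤ 0.100 gives R_L ≥ R_th(1/0.100 − 1) = 64.29 × 9.000 = 579 Ω.

R_L(min) ≈ 579 Ω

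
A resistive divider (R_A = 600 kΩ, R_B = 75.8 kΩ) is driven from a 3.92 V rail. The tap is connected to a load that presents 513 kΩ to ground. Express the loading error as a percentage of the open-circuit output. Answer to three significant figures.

11.6 %

Unloaded V = 3.92 × 75.8/675.8 = 0.43968 V.
Loaded: R_B‖R_L = 66.04 kΩ, giving V = 3.92 × 66.04/666.0 = 0.38869 V.
Drop = (0.43968 − 0.38869) / 0.43968 = 11.6 %.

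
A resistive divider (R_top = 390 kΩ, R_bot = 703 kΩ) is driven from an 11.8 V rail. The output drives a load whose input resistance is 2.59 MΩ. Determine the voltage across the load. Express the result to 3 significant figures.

The load sits in parallel with R_bot: R_bot‖R_L = (703 × 2590) / (703 + 2590) = 552.9 kΩ.
V_out = 11.8 × 552.9 / (390 + 552.9) = 11.8 × 552.9/942.9 = 6.92 V.

V_out ≈ 6.92 V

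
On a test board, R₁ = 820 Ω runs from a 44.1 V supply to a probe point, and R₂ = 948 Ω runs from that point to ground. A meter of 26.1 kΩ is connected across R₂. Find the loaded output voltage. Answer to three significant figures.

V_out ≈ 23.3 V

The load sits in parallel with R₂: R₂‖R_L = (948 × 26100) / (948 + 26100) = 914.8 Ω.
V_out = 44.1 × 914.8 / (820 + 914.8) = 44.1 × 914.8/1735 = 23.3 V.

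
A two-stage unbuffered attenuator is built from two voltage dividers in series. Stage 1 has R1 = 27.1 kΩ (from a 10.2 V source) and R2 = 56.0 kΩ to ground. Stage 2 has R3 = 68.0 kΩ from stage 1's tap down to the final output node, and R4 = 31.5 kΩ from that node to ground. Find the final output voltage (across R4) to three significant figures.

Stage 2 presents R3+R4 = 99.50 kΩ as a load on stage 1's tap.
Stage 1's lower leg becomes R2‖(R3+R4) = 35.83 kΩ, so V_mid = 10.2 × 35.83/62.93 = 5.808 V.
Stage 2 is itself unloaded: V_out = V_mid × R4/(R3+R4) = 5.808 × 31.5/99.50 = 1.84 V.

V_out ≈ 1.84 V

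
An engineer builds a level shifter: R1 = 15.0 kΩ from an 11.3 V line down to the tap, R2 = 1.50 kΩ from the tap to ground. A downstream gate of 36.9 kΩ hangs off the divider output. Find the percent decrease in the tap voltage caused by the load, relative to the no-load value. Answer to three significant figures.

3.56 %

The divider's output (Thévenin) resistance is R1‖R2 = 1.364 kΩ.
Fractional drop under load = R_th/(R_th + R_L) = 1.364 / (1.364 + 36.9) = 0.03564.
So the output falls by 3.56 %.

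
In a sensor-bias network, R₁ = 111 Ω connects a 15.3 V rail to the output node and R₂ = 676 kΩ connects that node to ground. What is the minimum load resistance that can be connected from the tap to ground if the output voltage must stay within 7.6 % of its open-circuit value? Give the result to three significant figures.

Output resistance R_th = R₁‖R₂ = (111 × 676000)/676100 = 111.0 Ω.
The fractional drop is R_th/(R_th + R_L); requiring this ≤ 0.0760 gives R_L ≥ R_th(1/0.0760 − 1) = 111.0 × 12.16 = 1.35 kΩ.

R_L(min) ≈ 1.35 kΩ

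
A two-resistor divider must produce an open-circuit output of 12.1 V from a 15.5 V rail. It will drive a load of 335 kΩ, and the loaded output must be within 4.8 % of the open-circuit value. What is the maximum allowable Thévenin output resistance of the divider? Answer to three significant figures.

Loading drop = R_th/(R_th + R_L) ≤ 0.0480, so R_th ≤ R_L · ε/(1−ε) = 335 kΩ × 0.0480/0.9520 = 16.9 kΩ.

R_th ≤ 16.9 kΩ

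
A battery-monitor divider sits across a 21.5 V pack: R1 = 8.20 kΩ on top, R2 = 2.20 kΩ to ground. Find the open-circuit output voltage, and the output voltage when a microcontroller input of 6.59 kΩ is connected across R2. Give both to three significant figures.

Unloaded: 4.55 V; loaded: 3.60 V

Open-circuit: V = 21.5 × 2.20/(8.20 + 2.20) = 4.55 V.
With the load, R2 becomes R2‖R_L = 1.649 kΩ, so V = 21.5 × 1.649/9.849 = 3.60 V.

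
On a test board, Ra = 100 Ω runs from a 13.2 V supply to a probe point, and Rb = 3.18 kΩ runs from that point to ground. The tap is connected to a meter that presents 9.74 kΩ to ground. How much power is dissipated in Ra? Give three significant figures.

P ≈ 2.79 mW

Total resistance from the source is Ra + (Rb‖R_L) = 2497 Ω, so I = 13.2/2497 Ω = 5.286 mA.
P = I²·Ra = (5.286 mA)² × 100 Ω = 2.79 mW.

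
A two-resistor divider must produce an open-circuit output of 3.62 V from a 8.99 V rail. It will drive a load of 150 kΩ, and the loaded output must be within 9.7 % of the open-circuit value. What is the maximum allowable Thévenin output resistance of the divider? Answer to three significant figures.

R_th ≤ 16.1 kΩ

Loading drop = R_th/(R_th + R_L) ≤ 0.0970, so R_th ≤ R_L · ε/(1−ε) = 150 kΩ × 0.0970/0.9030 = 16.1 kΩ.
(Any R1, R2 with R2/(R1+R2) = 0.403 and R1‖R2 ≤ 16.1 kΩ will meet the spec.)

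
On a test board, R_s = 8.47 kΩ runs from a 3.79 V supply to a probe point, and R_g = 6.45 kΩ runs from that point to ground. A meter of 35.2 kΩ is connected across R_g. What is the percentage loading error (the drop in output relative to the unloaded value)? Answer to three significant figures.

9.42 %

Unloaded V = 3.79 × 6.45/14.92 = 1.6384 V.
Loaded: R_g‖R_L = 5.451 kΩ, giving V = 3.79 × 5.451/13.92 = 1.4841 V.
Drop = (1.6384 − 1.4841) / 1.6384 = 9.42 %.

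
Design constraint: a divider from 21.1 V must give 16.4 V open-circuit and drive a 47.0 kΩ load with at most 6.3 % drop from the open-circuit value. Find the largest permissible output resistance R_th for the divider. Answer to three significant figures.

R_th ≤ 3.16 kΩ

Loading drop = R_th/(R_th + R_L) ≤ 0.0630, so R_th ≤ R_L · ε/(1−ε) = 47.0 kΩ × 0.0630/0.9370 = 3.16 kΩ.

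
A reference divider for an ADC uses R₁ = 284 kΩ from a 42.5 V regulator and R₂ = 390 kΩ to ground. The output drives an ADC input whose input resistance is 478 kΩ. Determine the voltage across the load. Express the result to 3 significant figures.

V_out ≈ 18.3 V

The load sits in parallel with R₂: R₂‖R_L = (390 × 478) / (390 + 478) = 214.8 kΩ.
V_out = 42.5 × 214.8 / (284 + 214.8) = 42.5 × 214.8/498.8 = 18.3 V.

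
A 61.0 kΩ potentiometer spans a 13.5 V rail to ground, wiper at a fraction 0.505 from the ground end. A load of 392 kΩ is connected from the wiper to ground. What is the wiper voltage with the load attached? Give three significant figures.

V ≈ 6.56 V

The wiper splits the pot into (1−α)R = 30.20 kΩ above and αR = 30.80 kΩ below.
Lower section ‖ load = 28.56 kΩ.
V_wiper = 13.5 × 28.56/(30.20 + 28.56) = 6.56 V.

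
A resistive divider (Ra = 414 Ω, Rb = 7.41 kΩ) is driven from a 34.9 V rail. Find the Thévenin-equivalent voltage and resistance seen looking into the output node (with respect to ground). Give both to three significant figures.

V_th is the open-circuit tap voltage: 34.9 × 7410/(414 + 7410) = 33.1 V.
With the supply zeroed, Ra and Rb appear in parallel from the tap: R_th = Ra‖Rb = (414 × 7410)/7824 = 392 Ω.

V_th = 33.1 V, R_th = 392 Ω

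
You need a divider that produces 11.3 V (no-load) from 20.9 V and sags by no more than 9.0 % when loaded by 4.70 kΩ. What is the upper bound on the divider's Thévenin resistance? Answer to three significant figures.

R_th ≤ 465 Ω

Loading drop = R_th/(R_th + R_L) ≤ 0.0900, so R_th ≤ R_L · ε/(1−ε) = 4.70 kΩ × 0.0900/0.9100 = 465 Ω.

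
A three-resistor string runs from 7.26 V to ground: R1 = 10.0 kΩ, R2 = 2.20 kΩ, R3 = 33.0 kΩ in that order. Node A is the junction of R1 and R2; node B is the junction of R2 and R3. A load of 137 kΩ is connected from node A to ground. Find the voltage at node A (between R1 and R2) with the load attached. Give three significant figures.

V ≈ 5.35 V

Below node A the series string R2+R3 = 35.20 kΩ sits in parallel with the 137 kΩ load: 28.00 kΩ.
V_A = 7.26 × 28.00/(10.0 + 28.00) = 5.35 V.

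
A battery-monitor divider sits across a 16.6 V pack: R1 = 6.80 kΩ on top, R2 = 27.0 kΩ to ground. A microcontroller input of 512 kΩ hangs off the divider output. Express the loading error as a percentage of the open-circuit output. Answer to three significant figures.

1.05 %

The divider's output (Thévenin) resistance is R1‖R2 = 5.432 kΩ.
Fractional drop under load = R_th/(R_th + R_L) = 5.432 / (5.432 + 512) = 0.01050.
So the output falls by 1.05 %.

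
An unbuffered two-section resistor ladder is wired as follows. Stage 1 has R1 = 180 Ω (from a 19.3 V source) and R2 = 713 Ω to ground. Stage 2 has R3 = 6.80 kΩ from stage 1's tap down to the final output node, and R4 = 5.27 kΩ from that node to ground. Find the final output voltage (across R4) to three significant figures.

V_out ≈ 6.65 V

Stage 2 presents R3+R4 = 12070 Ω as a load on stage 1's tap.
Stage 1's lower leg becomes R2‖(R3+R4) = 673.2 Ω, so V_mid = 19.3 × 673.2/853.2 = 15.23 V.
Stage 2 is itself unloaded: V_out = V_mid × R4/(R3+R4) = 15.23 × 5270/12070 = 6.65 V.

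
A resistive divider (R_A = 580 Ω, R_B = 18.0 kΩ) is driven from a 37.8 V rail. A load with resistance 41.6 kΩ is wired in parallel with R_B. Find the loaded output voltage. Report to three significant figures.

V_out ≈ 36.1 V

The load sits in parallel with R_B: R_B‖R_L = (18000 × 41600) / (18000 + 41600) = 12560 Ω.
V_out = 37.8 × 12560 / (580 + 12560) = 37.8 × 12560/13140 = 36.1 V.
(Unloaded it would have been 36.6 V.)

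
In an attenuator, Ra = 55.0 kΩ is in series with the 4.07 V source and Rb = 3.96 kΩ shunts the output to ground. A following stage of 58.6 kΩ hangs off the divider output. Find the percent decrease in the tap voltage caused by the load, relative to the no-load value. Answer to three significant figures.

The divider's output (Thévenin) resistance is Ra‖Rb = 3.694 kΩ.
Fractional drop under load = R_th/(R_th + R_L) = 3.694 / (3.694 + 58.6) = 0.05930.
So the output falls by 5.93 %.

5.93 %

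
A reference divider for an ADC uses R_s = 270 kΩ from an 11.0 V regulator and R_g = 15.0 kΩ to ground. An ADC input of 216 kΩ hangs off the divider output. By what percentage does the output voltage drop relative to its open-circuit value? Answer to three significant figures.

6.17 %

The divider's output (Thévenin) resistance is R_s‖R_g = 14.21 kΩ.
Fractional drop under load = R_th/(R_th + R_L) = 14.21 / (14.21 + 216) = 0.06173.
So the output falls by 6.17 %.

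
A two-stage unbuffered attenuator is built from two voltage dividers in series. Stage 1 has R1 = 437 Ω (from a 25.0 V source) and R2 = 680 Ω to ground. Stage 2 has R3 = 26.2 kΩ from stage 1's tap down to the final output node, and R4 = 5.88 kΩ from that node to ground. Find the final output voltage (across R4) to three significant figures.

V_out ≈ 2.77 V

Stage 2 presents R3+R4 = 32080 Ω as a load on stage 1's tap.
Stage 1's lower leg becomes R2‖(R3+R4) = 665.9 Ω, so V_mid = 25.0 × 665.9/1103 = 15.09 V.
Stage 2 is itself unloaded: V_out = V_mid × R4/(R3+R4) = 15.09 × 5880/32080 = 2.77 V.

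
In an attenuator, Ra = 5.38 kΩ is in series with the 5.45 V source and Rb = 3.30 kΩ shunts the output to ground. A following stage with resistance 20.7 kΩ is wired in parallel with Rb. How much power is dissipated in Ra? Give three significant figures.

P ≈ 2.36 mW

Total resistance from the source is Ra + (Rb‖R_L) = 8.226 kΩ, so I = 5.45/8.226 kΩ = 0.6625 mA.
P = I²·Ra = (0.6625 mA)² × 5.38 kΩ = 2.36 mW.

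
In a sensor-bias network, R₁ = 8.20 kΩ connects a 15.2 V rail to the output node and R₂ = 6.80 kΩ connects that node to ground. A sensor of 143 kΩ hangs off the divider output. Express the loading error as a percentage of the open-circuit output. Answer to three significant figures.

The divider's output (Thévenin) resistance is R₁‖R₂ = 3.717 kΩ.
Fractional drop under load = R_th/(R_th + R_L) = 3.717 / (3.717 + 143) = 0.02534.
So the output falls by 2.53 %.

2.53 %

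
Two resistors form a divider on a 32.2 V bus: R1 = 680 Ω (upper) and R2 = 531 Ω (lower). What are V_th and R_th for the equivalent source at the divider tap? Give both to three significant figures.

V_th = 14.1 V, R_th = 298 Ω

V_th is the open-circuit tap voltage: 32.2 × 531/(680 + 531) = 14.1 V.
With the supply zeroed, R1 and R2 appear in parallel from the tap: R_th = R1‖R2 = (680 × 531)/1211 = 298 Ω.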